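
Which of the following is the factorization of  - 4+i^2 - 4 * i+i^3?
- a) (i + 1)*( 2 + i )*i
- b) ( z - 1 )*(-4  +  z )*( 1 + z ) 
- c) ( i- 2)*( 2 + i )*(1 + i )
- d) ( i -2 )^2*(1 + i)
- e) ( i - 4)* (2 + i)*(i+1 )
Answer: c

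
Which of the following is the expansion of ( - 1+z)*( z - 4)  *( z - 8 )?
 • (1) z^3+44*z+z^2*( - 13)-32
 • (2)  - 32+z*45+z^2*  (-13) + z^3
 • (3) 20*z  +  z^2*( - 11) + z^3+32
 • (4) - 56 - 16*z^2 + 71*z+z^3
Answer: 1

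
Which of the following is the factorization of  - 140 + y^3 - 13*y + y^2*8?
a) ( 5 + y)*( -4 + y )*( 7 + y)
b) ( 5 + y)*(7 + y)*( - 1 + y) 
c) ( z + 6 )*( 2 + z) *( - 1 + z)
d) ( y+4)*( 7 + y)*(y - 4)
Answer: a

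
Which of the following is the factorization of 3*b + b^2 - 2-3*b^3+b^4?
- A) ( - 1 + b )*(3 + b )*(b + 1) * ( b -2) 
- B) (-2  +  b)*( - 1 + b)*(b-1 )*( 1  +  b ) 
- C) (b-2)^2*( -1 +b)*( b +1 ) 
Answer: B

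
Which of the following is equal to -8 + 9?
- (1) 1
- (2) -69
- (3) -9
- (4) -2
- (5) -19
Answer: 1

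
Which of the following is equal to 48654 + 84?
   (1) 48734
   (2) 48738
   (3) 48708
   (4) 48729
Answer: 2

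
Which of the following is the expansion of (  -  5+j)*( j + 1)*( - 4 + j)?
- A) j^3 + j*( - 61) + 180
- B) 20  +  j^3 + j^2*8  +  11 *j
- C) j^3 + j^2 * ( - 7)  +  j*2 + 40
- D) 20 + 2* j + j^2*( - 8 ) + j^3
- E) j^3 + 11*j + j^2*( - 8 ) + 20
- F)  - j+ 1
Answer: E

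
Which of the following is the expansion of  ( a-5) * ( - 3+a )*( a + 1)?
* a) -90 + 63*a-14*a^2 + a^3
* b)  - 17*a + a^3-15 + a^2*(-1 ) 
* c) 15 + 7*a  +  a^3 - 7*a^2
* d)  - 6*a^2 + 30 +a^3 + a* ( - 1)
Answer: c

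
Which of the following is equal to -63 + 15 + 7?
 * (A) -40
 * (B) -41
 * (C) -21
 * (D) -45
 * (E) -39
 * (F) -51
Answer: B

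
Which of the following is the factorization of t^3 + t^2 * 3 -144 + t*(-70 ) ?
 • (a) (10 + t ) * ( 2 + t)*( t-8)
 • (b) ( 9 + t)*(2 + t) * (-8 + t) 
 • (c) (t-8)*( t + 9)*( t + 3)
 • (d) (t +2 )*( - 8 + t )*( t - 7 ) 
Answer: b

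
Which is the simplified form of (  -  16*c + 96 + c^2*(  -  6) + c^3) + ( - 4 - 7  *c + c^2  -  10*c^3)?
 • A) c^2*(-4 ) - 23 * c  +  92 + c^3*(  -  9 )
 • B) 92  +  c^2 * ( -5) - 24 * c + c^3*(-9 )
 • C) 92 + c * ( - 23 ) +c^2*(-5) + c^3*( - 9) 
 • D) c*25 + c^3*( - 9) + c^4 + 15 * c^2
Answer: C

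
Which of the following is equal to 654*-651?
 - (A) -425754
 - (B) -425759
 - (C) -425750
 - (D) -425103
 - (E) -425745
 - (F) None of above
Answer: A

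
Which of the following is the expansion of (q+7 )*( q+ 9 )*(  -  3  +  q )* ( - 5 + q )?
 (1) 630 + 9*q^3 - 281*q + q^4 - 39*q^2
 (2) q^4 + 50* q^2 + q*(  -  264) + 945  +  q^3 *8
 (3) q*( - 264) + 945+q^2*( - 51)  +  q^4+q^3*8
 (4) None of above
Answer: 4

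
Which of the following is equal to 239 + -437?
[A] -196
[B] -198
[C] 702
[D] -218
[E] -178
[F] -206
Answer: B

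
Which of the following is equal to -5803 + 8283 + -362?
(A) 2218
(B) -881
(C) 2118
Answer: C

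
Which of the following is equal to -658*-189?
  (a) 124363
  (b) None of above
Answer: b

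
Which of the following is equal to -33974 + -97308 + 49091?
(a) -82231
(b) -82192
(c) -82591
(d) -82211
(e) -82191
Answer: e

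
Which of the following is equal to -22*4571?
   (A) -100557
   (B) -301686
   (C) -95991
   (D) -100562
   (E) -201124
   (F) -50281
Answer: D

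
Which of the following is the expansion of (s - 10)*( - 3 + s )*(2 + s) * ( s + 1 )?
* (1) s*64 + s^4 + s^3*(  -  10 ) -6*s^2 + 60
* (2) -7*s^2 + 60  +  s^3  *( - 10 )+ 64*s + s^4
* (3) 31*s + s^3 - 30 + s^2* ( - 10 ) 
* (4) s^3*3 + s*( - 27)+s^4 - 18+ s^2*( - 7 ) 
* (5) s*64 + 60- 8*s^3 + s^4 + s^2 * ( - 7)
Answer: 2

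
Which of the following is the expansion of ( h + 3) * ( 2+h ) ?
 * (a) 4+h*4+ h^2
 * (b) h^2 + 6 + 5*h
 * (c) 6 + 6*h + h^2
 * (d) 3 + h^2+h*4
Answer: b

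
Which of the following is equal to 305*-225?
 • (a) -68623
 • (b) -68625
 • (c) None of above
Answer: b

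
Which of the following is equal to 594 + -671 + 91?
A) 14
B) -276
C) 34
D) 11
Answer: A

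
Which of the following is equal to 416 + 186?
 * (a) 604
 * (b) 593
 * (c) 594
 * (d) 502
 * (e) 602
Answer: e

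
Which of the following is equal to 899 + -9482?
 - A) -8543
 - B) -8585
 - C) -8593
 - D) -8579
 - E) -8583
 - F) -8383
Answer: E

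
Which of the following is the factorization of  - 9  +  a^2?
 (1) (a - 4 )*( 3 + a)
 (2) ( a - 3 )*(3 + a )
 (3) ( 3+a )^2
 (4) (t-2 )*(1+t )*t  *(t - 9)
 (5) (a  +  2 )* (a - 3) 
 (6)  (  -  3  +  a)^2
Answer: 2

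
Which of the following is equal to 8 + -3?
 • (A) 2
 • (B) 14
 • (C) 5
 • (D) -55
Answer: C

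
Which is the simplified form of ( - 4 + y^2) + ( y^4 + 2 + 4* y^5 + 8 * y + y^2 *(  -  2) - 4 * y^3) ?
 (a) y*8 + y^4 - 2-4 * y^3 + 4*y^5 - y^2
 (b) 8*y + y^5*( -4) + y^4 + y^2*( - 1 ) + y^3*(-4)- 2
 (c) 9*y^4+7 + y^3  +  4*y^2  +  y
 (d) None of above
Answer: a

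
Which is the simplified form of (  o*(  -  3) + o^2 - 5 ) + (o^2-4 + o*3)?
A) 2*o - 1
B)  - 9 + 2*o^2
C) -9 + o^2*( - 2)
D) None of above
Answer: B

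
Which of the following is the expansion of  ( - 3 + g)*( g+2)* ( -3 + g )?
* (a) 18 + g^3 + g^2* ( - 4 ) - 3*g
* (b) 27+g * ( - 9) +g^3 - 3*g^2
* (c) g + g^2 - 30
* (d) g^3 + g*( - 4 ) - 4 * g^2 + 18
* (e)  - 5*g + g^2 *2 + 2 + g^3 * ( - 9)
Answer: a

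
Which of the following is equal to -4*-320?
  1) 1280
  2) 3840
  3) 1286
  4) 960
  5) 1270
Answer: 1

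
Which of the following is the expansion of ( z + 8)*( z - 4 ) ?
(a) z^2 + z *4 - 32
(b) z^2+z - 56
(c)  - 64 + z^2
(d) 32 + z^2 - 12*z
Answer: a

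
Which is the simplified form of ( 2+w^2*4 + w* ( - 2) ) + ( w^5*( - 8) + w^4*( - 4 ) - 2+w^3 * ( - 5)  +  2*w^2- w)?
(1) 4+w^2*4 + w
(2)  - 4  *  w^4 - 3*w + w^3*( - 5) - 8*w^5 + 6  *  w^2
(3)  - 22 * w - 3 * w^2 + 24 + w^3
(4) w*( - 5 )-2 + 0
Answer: 2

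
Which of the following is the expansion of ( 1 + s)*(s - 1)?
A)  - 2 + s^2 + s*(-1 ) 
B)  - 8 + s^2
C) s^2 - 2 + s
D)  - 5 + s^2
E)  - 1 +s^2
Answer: E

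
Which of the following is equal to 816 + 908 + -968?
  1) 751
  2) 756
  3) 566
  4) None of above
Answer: 2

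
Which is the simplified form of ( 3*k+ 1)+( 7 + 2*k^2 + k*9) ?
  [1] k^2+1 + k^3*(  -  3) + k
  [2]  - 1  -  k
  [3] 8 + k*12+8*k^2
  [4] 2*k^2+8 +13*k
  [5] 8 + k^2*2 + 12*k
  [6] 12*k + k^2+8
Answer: 5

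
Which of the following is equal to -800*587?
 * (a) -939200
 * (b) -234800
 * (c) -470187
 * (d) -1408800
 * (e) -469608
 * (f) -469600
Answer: f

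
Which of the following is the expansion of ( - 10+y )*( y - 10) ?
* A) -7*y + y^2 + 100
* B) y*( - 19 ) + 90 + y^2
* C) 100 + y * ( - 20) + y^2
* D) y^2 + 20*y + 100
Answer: C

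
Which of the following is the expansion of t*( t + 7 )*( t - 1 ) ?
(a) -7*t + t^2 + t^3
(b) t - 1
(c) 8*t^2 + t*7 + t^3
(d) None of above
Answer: d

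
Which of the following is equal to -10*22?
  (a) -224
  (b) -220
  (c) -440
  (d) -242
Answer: b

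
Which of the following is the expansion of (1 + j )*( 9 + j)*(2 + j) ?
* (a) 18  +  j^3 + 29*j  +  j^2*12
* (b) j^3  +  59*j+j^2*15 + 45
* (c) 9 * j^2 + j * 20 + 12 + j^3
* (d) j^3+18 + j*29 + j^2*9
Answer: a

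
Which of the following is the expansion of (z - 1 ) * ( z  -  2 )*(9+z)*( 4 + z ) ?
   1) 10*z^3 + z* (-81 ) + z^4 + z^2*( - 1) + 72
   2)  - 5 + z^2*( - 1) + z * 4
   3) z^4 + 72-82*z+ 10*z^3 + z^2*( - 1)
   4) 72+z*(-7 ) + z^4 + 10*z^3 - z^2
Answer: 3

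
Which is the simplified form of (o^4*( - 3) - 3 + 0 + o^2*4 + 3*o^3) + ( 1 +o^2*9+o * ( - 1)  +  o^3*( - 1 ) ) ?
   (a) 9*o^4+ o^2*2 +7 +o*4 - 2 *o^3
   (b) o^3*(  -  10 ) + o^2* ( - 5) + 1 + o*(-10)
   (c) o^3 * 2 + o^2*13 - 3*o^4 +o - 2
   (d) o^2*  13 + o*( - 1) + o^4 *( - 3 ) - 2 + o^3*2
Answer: d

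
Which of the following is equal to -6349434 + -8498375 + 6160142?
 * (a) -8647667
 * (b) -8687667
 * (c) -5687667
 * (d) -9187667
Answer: b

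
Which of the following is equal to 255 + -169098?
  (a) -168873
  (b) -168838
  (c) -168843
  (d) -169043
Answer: c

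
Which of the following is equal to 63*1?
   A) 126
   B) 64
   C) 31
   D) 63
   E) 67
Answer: D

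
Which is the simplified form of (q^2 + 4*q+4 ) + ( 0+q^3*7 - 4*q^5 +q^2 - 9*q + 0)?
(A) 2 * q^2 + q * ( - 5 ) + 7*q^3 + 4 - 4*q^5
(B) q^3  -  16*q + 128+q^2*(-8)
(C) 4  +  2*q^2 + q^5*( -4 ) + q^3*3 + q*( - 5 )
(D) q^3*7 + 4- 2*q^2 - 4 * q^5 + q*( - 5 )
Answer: A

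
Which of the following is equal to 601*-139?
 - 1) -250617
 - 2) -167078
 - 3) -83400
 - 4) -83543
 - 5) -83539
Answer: 5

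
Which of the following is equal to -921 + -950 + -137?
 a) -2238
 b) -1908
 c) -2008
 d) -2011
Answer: c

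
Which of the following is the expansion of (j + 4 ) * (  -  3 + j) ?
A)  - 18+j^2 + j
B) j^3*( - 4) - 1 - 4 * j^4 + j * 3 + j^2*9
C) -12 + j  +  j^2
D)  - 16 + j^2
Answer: C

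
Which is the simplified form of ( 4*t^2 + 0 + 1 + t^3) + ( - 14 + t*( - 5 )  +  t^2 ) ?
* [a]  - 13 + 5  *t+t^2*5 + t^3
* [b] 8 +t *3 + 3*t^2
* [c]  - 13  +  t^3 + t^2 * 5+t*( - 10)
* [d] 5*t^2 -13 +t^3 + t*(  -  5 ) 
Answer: d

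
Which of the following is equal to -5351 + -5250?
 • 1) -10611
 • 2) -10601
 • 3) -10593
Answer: 2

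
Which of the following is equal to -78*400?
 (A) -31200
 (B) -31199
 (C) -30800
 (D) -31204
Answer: A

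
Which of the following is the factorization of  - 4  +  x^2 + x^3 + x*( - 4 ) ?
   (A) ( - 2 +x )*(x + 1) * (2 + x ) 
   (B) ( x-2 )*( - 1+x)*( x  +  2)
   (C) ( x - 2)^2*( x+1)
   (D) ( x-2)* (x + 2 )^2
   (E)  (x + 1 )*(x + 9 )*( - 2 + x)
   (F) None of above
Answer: A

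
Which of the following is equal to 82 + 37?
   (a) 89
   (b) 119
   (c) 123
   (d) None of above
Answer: b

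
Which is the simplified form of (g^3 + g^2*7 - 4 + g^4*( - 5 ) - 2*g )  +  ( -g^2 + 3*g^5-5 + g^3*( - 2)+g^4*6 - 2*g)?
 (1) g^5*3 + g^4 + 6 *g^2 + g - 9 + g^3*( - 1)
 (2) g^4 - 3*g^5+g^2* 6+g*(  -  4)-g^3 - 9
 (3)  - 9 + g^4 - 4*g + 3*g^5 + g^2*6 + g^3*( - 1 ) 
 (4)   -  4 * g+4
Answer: 3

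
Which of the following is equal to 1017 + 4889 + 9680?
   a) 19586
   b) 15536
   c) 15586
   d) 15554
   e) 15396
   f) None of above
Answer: c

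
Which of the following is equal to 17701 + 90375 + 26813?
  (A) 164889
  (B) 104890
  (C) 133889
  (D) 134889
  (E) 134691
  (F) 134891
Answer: D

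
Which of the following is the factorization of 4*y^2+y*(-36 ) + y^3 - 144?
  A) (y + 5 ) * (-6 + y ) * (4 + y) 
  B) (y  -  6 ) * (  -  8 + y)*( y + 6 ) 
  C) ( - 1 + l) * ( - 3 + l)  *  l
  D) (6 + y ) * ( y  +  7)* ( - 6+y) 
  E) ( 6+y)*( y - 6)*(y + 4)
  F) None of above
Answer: E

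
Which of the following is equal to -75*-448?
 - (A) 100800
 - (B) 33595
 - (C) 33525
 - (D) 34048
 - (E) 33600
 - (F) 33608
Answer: E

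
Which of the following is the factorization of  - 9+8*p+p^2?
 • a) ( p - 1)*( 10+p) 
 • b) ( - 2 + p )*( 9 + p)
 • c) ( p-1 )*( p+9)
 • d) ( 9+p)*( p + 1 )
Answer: c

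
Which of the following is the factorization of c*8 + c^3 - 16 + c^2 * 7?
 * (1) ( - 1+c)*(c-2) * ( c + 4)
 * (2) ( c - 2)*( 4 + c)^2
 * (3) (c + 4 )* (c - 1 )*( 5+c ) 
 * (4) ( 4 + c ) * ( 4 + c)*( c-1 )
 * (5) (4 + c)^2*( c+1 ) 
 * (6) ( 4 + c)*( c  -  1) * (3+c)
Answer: 4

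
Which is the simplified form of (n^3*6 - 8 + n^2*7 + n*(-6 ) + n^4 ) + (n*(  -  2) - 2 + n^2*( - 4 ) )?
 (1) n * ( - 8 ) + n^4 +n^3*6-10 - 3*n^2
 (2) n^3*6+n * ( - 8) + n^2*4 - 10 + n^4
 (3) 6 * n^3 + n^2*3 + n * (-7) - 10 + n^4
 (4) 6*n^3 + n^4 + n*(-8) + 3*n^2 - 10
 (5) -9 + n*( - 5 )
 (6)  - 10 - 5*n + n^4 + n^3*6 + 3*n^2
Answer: 4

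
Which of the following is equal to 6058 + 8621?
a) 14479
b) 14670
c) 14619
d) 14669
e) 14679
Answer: e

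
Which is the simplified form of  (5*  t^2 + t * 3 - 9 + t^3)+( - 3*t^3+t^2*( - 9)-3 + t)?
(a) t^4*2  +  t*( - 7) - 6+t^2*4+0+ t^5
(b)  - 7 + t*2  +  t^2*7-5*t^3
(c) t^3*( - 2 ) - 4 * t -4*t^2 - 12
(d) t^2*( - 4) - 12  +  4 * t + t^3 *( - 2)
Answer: d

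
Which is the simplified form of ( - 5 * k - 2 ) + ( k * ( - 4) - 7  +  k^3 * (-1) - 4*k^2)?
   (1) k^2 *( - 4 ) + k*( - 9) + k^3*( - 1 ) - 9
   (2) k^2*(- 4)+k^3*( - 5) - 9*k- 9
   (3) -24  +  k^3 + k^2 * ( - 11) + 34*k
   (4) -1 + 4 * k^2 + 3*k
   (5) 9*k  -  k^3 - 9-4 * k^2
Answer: 1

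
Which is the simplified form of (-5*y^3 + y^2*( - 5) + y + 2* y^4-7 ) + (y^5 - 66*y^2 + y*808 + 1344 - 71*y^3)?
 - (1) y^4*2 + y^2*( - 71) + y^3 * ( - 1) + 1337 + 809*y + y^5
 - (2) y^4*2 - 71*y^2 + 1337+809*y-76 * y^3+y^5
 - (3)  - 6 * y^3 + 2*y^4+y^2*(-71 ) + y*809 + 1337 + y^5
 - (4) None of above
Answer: 2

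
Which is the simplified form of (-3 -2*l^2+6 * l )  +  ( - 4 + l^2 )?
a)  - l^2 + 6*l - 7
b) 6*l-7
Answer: a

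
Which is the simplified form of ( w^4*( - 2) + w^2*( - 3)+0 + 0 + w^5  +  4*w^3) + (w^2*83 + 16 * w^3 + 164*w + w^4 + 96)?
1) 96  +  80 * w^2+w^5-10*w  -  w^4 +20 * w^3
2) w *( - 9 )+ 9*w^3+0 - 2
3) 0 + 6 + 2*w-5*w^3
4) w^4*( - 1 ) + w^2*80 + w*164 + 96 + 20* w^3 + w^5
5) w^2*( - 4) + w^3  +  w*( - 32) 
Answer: 4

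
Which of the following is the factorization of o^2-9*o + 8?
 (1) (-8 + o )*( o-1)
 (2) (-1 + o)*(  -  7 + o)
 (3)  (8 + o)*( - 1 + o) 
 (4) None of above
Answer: 1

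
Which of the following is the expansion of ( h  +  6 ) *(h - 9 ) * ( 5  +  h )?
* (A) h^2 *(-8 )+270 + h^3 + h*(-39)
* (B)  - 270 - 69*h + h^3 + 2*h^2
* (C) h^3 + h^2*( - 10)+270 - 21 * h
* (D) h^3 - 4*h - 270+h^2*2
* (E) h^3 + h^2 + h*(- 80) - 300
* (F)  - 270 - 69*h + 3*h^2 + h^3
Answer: B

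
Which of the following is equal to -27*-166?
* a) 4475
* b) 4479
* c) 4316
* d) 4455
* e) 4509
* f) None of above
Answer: f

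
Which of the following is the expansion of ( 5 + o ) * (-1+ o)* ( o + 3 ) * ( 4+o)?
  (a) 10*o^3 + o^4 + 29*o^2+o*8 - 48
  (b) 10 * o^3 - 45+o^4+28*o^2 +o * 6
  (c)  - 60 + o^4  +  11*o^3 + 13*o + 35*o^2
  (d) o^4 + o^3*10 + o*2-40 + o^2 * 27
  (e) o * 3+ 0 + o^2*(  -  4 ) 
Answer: c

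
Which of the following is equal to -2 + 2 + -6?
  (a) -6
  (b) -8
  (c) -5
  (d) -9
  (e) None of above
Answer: a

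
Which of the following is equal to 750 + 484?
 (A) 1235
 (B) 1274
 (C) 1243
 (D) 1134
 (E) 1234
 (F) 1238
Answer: E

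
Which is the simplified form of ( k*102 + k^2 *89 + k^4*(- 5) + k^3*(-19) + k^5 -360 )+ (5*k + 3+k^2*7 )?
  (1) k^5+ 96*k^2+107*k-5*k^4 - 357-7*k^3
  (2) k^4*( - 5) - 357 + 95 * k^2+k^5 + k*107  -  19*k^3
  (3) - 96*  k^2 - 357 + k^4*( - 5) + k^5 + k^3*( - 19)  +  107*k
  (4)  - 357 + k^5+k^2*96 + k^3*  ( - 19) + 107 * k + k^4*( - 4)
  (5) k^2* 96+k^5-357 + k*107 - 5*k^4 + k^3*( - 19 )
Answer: 5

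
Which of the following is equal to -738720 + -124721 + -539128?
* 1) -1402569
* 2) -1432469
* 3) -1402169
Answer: 1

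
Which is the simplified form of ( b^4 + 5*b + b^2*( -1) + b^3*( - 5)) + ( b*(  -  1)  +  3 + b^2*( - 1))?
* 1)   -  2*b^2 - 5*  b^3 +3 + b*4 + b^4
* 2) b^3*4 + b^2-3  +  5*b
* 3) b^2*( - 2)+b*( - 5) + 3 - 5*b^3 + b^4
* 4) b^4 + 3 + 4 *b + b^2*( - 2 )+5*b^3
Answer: 1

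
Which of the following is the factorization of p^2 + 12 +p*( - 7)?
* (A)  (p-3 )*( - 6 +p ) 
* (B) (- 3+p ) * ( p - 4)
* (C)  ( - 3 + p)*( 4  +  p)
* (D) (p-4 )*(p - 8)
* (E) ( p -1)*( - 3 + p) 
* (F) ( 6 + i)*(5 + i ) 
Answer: B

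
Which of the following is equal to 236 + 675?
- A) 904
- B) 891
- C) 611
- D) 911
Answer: D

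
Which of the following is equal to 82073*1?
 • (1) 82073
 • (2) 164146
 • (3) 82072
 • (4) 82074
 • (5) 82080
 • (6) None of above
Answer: 1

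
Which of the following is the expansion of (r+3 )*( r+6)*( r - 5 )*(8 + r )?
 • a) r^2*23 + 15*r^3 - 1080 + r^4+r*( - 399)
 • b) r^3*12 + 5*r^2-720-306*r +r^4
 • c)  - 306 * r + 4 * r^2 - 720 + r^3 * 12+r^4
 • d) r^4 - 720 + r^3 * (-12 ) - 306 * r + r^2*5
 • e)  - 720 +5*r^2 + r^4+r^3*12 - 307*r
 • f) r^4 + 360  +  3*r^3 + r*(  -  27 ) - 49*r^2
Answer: b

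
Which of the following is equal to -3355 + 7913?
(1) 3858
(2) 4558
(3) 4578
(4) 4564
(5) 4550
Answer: 2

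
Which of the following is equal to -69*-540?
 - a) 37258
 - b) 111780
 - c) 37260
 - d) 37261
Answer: c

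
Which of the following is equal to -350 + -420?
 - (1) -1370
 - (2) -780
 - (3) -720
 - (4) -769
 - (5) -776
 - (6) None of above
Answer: 6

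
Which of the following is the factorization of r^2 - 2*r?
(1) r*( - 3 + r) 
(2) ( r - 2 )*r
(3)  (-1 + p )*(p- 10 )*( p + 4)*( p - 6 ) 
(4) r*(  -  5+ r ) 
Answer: 2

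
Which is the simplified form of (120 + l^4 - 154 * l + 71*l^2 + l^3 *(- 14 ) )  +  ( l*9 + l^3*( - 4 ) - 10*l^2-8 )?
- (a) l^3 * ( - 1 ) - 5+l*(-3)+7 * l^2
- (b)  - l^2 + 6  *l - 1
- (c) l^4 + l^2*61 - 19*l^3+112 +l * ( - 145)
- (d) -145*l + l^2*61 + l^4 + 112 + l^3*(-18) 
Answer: d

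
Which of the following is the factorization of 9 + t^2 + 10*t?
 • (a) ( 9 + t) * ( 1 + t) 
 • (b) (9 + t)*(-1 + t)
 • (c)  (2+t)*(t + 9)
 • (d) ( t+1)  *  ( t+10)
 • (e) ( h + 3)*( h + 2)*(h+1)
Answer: a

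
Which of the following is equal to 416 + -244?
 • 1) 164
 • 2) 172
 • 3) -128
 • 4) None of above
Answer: 2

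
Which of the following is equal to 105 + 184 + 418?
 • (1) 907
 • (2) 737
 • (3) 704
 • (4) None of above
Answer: 4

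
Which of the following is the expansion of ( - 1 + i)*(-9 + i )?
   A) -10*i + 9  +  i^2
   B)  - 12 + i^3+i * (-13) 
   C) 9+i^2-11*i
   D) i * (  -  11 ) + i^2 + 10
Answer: A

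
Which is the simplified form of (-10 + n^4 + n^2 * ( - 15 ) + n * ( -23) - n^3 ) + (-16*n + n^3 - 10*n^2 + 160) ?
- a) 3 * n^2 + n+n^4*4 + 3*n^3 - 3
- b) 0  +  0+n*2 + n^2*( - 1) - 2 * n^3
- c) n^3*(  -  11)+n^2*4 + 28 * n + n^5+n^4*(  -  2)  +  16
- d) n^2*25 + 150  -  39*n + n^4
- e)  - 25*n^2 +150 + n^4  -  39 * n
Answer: e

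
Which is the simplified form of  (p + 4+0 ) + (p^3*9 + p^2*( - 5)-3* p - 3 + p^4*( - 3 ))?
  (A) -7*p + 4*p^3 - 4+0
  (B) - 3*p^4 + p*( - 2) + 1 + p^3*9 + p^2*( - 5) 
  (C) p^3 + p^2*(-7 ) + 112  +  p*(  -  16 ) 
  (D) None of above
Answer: B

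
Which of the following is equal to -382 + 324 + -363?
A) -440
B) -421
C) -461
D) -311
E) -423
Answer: B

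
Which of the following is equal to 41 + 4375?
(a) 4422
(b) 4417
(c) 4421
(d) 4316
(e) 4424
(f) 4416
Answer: f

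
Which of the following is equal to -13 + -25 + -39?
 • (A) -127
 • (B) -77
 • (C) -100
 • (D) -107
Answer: B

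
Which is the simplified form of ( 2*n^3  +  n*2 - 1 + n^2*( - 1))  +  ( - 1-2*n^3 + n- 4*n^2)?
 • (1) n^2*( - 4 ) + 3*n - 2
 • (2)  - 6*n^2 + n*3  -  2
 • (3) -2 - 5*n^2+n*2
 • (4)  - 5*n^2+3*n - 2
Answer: 4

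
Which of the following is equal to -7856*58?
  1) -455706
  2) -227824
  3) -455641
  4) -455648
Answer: 4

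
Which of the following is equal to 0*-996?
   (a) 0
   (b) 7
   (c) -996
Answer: a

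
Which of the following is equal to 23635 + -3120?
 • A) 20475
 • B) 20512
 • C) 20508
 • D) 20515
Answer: D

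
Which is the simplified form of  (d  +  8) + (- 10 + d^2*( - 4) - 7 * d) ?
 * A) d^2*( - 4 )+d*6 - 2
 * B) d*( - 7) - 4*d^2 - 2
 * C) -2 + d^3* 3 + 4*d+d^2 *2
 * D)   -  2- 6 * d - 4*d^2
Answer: D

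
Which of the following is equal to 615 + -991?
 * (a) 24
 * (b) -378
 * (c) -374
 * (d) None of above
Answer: d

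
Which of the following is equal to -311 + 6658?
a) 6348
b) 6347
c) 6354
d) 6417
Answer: b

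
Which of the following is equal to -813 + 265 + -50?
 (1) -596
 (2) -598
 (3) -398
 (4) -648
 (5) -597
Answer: 2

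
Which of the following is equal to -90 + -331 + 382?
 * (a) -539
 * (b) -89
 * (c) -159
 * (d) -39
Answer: d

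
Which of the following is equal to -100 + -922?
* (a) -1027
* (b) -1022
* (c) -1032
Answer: b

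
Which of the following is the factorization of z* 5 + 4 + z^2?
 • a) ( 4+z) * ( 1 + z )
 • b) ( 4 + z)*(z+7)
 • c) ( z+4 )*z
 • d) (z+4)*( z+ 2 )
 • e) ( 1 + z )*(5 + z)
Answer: a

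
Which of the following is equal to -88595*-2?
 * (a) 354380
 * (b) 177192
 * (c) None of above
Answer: c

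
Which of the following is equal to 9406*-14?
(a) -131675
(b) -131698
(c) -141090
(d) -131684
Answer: d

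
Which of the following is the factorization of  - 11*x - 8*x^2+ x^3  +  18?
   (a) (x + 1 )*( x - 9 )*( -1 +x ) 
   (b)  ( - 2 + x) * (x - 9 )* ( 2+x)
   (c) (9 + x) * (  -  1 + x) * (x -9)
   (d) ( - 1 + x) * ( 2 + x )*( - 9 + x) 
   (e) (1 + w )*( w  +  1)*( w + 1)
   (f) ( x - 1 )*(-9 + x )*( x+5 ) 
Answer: d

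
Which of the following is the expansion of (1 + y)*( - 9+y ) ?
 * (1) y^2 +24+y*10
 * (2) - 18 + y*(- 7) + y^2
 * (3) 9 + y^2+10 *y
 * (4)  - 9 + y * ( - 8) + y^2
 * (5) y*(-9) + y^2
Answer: 4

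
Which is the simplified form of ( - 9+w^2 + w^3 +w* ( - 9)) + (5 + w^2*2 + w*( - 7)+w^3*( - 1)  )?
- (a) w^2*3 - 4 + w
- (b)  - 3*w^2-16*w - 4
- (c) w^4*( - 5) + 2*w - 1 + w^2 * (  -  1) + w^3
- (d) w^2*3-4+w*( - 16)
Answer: d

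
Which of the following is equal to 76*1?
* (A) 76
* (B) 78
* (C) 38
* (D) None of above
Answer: A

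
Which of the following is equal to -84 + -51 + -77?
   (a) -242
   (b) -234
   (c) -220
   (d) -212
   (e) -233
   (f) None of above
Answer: d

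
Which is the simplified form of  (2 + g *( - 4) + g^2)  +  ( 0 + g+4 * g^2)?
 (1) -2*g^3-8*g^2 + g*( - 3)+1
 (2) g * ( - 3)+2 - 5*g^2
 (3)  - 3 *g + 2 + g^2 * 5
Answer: 3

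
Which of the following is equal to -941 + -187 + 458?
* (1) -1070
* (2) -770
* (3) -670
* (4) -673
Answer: 3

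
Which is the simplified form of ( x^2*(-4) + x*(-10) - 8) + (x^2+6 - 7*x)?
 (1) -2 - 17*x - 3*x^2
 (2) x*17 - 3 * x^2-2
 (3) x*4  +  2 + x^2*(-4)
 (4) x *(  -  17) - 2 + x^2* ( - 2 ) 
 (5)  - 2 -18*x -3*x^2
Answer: 1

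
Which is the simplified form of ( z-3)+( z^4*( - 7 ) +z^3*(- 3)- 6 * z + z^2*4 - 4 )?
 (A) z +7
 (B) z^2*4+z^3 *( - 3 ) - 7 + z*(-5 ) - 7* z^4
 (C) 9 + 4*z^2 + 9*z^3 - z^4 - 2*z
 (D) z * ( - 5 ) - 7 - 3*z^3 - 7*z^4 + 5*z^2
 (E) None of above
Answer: B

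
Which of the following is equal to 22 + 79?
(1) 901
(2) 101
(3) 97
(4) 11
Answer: 2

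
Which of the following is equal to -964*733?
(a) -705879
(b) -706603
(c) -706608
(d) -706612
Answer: d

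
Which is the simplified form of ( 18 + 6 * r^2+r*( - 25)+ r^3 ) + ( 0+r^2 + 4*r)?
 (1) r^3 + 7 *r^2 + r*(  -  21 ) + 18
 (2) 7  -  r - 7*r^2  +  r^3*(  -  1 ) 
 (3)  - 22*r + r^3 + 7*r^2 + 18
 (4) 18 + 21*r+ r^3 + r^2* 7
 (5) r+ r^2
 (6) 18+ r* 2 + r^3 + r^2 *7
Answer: 1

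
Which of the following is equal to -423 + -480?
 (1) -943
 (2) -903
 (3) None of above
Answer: 2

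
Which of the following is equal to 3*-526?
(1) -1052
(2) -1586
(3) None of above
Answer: 3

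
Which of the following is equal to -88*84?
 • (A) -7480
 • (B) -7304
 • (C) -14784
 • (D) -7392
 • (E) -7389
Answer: D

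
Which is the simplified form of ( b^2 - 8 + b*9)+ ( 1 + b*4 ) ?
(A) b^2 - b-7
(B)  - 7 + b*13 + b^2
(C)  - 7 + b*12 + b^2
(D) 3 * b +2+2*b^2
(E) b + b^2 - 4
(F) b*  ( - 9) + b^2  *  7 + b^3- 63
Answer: B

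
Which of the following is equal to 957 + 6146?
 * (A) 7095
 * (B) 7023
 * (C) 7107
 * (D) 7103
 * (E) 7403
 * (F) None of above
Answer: D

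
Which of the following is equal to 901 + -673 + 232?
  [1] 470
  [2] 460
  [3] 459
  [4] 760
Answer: 2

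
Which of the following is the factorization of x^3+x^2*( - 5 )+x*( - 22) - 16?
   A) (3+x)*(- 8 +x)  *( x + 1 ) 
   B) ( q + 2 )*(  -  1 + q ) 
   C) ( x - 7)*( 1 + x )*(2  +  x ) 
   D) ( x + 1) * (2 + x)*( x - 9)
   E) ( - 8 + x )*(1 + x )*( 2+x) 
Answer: E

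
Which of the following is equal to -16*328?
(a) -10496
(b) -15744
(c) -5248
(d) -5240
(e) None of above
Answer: c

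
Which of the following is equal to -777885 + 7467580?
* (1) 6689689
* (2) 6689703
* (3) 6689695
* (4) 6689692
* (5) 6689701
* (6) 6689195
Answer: 3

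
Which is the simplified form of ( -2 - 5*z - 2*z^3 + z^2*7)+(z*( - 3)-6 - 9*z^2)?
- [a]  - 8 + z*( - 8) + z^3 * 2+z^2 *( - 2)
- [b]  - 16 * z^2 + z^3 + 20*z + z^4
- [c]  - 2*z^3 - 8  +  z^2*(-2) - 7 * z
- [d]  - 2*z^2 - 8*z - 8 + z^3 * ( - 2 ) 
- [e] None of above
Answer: d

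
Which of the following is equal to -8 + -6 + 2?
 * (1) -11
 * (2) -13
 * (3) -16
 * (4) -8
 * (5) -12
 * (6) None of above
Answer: 5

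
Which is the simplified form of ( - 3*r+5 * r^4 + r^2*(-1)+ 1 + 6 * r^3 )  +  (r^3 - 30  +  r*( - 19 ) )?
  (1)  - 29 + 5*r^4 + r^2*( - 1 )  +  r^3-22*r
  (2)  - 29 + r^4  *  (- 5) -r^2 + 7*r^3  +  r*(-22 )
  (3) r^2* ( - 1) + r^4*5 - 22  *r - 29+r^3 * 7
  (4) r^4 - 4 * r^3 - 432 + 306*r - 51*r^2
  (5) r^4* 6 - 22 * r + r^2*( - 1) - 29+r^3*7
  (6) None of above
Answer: 3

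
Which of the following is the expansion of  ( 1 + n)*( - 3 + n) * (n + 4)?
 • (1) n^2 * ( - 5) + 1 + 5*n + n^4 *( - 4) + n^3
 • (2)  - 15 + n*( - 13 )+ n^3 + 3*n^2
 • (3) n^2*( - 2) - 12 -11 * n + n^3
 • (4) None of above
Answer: 4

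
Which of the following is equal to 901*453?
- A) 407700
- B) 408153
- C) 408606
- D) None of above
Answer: B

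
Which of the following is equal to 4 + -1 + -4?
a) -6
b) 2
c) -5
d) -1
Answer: d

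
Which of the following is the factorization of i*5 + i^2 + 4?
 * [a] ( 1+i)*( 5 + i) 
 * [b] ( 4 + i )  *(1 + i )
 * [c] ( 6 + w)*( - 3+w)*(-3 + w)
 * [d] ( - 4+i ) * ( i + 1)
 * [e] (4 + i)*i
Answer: b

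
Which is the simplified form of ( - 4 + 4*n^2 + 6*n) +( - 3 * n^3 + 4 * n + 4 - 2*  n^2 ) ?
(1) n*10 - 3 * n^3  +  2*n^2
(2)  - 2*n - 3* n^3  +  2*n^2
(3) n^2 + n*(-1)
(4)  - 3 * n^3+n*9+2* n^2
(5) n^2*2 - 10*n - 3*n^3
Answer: 1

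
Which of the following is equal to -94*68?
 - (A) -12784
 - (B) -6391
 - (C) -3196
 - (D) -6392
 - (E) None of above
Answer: D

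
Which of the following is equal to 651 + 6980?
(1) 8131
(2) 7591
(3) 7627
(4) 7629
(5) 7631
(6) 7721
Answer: 5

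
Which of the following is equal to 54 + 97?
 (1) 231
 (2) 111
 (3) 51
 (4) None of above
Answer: 4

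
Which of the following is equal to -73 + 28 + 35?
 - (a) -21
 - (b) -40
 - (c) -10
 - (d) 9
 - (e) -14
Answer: c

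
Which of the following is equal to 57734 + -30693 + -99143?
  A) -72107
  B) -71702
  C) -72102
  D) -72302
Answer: C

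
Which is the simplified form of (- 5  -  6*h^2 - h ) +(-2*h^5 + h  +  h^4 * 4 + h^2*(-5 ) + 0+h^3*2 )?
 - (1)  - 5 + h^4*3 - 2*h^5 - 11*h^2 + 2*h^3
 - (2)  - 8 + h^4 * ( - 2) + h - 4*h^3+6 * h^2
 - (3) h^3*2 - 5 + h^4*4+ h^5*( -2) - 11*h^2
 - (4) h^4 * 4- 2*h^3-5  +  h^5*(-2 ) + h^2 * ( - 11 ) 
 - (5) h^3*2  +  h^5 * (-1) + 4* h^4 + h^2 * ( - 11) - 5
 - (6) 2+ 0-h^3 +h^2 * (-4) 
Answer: 3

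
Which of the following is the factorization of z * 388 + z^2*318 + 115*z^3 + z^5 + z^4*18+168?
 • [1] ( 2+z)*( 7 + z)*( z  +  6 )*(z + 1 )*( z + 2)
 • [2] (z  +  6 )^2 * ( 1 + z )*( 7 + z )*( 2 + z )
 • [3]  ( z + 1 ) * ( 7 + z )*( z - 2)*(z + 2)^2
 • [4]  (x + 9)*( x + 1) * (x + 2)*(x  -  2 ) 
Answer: 1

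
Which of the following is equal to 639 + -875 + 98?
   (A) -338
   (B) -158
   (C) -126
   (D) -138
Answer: D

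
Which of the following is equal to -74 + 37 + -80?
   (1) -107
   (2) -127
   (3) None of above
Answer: 3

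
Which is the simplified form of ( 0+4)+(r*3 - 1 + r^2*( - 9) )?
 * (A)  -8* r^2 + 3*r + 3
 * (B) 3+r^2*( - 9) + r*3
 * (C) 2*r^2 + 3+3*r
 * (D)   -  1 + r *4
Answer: B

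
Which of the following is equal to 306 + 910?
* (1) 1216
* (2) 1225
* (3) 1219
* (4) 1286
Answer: 1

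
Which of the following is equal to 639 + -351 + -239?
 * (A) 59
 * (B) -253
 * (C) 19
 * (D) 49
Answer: D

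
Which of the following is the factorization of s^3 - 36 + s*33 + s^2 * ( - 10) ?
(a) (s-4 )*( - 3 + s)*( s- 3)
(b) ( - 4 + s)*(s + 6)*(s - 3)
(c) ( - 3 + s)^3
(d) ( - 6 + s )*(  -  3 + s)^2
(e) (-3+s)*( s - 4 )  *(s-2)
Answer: a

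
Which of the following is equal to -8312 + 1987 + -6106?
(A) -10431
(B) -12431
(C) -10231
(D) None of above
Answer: B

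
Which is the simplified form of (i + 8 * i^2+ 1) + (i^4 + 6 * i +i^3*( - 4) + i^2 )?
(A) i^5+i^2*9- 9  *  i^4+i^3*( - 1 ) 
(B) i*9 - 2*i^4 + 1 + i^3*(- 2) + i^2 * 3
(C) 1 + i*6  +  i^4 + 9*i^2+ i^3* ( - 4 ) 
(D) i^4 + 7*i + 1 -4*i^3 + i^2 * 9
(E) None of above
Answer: D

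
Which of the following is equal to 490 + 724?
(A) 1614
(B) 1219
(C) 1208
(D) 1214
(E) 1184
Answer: D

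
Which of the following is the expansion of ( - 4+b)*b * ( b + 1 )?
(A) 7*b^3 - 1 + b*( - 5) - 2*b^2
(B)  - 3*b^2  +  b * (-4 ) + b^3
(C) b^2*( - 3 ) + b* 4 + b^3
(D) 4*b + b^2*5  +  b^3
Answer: B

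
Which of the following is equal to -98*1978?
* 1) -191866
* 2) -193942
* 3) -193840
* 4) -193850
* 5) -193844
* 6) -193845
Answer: 5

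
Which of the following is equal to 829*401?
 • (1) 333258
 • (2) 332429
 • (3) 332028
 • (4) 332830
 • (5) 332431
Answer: 2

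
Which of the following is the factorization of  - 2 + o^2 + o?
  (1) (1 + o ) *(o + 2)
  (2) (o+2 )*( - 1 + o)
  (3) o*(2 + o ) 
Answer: 2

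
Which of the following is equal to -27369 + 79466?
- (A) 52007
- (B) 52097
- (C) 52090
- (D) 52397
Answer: B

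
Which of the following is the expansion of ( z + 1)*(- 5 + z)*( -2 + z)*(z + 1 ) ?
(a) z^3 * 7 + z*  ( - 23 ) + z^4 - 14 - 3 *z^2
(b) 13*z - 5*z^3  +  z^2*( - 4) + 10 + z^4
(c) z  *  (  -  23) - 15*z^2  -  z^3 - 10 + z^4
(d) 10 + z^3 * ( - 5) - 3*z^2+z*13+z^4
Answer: d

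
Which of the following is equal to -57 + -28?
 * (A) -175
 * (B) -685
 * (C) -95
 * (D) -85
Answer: D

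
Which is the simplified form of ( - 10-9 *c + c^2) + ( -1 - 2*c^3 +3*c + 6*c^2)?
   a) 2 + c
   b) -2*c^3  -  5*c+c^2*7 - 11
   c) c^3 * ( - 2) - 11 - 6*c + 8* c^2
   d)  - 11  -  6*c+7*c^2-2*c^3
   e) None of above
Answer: d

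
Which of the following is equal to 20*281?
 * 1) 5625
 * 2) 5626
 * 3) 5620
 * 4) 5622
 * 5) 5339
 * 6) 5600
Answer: 3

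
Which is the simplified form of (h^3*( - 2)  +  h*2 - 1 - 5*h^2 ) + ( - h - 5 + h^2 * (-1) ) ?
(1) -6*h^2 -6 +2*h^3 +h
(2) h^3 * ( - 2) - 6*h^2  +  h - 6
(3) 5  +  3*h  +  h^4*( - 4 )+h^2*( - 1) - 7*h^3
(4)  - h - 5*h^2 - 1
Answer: 2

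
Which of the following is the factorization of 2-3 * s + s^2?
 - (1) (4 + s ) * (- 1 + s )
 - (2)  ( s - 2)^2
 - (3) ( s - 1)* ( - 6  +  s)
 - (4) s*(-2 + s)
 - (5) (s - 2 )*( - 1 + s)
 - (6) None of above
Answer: 5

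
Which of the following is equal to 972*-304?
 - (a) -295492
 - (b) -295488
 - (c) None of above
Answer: b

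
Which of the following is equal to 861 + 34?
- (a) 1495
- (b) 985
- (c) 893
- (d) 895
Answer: d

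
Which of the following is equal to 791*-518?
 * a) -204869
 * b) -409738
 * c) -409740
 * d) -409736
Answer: b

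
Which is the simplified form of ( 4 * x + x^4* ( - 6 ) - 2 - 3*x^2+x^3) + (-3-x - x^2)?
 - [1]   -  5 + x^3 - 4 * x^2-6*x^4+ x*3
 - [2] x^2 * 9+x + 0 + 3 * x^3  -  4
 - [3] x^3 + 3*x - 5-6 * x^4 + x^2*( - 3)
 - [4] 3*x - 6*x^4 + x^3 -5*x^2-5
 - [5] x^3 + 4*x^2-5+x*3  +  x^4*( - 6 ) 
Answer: 1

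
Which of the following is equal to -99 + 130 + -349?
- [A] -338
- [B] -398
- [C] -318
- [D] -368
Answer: C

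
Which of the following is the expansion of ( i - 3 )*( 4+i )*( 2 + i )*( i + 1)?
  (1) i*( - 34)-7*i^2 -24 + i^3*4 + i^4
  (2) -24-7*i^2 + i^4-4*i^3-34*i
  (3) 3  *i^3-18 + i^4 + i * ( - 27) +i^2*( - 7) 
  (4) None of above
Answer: 1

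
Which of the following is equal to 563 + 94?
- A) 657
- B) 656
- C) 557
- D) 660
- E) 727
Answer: A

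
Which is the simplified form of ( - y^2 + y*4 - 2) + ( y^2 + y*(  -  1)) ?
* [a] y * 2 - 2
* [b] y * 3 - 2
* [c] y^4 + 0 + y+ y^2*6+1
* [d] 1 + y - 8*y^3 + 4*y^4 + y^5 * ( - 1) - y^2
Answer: b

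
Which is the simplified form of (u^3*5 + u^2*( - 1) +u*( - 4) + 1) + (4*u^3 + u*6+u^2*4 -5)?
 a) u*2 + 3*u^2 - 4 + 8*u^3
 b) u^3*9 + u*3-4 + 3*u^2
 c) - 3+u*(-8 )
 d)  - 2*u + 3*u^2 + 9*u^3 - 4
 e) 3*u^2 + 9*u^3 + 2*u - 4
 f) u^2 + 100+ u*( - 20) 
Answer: e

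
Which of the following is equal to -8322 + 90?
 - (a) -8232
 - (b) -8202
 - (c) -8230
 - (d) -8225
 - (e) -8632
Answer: a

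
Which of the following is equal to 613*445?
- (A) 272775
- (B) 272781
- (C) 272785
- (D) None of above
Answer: C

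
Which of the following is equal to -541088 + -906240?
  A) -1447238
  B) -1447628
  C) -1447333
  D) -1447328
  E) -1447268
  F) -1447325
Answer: D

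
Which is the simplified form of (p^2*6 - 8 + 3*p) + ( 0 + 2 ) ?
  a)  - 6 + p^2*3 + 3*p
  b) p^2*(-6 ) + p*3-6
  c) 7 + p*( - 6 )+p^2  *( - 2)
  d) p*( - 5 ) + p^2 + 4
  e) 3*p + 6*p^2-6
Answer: e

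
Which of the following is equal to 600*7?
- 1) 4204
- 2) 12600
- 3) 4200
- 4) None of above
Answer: 3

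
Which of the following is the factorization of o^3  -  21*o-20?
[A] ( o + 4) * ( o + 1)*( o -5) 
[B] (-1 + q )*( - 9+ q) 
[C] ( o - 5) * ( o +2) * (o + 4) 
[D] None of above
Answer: A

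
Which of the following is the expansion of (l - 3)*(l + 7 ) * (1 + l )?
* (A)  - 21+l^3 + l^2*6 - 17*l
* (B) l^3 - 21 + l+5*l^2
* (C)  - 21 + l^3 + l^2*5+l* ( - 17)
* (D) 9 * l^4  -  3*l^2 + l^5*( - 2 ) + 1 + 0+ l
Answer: C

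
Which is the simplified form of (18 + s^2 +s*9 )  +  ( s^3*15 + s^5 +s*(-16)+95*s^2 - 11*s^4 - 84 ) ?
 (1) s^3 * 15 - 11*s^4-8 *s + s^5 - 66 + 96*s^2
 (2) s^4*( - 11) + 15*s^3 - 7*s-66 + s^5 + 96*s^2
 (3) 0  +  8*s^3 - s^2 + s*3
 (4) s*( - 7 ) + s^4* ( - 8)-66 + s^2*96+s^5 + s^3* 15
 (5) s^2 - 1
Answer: 2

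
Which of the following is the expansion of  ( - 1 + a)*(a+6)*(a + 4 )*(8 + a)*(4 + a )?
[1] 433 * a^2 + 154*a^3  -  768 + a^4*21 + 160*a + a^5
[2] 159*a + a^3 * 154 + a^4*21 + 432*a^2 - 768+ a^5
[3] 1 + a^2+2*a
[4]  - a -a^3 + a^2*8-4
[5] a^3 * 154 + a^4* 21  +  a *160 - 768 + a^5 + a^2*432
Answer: 5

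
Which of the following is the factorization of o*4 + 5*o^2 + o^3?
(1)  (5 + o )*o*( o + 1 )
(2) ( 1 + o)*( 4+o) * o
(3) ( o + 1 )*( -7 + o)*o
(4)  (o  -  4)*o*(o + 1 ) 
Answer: 2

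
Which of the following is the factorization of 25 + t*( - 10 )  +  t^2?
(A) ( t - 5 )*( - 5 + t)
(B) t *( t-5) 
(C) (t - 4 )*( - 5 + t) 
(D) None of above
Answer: A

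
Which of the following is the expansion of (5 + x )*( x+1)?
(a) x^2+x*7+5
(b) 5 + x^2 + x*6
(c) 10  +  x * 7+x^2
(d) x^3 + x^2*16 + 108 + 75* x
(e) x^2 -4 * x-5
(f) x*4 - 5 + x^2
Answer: b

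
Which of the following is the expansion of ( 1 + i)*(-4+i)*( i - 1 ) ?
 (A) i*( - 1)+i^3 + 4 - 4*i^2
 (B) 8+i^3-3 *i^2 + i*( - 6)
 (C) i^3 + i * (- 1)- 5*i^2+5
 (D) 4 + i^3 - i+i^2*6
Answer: A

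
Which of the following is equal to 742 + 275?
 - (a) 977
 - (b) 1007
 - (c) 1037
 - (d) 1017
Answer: d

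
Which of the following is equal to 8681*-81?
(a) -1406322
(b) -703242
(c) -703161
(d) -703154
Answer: c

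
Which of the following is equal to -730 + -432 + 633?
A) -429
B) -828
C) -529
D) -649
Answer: C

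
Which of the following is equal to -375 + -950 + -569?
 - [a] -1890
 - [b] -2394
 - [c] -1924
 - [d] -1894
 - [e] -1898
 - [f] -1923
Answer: d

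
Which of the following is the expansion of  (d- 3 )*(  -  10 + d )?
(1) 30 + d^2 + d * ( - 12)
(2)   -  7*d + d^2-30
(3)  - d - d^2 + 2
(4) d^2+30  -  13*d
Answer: 4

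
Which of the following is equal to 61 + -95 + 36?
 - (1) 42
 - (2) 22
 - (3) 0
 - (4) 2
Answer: 4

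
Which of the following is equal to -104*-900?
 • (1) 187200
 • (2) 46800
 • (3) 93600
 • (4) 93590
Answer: 3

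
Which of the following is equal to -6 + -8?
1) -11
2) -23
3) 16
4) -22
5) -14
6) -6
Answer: 5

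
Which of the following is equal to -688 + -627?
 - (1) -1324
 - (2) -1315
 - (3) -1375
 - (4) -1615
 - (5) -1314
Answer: 2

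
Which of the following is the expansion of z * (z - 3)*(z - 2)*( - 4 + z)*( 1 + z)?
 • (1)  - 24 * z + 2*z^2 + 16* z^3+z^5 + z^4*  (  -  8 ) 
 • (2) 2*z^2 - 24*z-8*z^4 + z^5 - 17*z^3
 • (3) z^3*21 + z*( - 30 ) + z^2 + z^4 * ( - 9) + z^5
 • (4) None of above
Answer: 4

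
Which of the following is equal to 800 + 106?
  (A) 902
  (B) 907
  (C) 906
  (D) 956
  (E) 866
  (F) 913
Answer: C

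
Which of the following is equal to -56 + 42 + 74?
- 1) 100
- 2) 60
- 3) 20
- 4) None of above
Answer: 2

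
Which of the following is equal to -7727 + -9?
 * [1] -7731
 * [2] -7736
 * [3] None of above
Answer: 2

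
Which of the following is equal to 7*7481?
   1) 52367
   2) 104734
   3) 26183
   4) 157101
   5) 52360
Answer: 1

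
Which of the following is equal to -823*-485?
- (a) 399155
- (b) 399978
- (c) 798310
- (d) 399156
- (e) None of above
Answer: a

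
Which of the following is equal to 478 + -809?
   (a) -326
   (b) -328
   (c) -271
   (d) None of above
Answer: d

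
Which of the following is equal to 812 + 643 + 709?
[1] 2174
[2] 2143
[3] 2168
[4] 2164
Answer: 4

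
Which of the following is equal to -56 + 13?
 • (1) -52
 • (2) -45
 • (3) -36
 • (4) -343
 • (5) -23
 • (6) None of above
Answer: 6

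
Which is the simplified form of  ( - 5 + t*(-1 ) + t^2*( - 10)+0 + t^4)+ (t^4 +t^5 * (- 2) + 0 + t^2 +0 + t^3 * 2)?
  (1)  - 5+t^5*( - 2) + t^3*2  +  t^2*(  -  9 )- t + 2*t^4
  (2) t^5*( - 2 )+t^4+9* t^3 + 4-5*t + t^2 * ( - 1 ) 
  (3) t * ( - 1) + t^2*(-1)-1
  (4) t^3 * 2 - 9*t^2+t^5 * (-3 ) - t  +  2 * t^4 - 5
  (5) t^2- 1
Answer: 1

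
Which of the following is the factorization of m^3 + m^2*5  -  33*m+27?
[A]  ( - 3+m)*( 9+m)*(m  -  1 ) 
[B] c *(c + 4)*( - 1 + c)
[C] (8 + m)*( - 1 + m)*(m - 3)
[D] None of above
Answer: A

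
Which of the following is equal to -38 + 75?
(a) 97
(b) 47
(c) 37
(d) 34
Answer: c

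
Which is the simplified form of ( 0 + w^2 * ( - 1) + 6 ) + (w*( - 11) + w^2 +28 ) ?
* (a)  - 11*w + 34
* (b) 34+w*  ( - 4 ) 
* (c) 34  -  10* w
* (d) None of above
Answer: a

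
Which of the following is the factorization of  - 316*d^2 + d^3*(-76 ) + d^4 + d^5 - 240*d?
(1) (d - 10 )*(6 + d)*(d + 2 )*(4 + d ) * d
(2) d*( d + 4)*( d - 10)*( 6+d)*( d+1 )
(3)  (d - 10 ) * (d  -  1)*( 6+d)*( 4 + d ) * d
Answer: 2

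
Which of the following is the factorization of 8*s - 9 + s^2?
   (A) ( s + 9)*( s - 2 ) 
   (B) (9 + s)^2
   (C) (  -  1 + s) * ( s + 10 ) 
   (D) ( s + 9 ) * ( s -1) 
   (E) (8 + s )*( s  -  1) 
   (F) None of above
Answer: D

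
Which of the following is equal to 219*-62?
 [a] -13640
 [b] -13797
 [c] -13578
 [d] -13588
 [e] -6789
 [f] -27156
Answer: c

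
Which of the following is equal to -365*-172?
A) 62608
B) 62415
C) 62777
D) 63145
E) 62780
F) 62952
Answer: E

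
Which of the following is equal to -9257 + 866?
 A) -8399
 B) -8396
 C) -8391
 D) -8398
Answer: C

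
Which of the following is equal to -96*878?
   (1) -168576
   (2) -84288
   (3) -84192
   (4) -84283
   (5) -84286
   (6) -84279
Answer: 2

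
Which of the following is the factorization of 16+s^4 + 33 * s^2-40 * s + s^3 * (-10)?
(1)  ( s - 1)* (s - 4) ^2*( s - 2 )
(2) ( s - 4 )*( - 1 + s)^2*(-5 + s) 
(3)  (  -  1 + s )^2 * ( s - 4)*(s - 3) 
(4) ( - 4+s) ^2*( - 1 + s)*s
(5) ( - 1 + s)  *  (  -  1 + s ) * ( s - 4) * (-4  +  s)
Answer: 5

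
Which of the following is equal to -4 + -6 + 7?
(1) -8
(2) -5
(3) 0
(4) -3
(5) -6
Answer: 4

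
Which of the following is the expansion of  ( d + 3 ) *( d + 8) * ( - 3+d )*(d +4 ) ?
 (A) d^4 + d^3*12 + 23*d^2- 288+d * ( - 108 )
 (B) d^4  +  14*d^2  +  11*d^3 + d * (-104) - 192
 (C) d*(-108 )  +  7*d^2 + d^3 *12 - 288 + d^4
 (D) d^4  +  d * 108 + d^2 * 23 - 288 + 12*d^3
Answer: A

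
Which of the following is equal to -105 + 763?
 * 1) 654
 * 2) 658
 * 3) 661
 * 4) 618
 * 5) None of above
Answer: 2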